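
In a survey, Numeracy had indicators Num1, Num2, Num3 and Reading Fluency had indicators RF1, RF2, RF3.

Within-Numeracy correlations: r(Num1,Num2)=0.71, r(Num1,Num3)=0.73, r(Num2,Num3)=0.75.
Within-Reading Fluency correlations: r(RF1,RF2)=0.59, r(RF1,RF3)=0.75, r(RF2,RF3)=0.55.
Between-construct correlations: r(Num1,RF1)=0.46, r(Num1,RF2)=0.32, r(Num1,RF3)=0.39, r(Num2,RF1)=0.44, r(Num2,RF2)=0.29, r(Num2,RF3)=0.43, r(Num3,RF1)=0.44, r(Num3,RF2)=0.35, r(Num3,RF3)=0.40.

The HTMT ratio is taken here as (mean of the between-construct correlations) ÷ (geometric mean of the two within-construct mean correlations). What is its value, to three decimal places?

Mean between = 3.52/9 = 0.3911.
Mean within-Num = 2.19/3 = 0.7300; mean within-RF = 1.89/3 = 0.6300.
Geometric mean = √(0.7300 × 0.6300) = 0.6782.
HTMT = 0.3911 / 0.6782 = 0.577.

0.577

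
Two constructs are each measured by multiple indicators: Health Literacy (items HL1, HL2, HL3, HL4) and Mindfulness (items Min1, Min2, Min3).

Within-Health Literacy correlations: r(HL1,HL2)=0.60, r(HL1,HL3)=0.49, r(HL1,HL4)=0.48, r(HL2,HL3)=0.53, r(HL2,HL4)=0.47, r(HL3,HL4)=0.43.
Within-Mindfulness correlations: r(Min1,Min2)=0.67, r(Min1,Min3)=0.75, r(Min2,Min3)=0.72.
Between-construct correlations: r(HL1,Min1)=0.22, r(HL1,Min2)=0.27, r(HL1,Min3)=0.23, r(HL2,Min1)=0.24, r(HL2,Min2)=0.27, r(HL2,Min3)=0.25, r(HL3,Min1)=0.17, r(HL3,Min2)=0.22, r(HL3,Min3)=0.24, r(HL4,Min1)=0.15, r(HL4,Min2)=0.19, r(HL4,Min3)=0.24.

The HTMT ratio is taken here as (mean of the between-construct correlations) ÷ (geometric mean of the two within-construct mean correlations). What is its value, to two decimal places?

0.38

Between-construct mean = 2.69/12 = 0.2242.
Mean within-HL = 3.00/6 = 0.5000; mean within-Min = 2.14/3 = 0.7133.
Geometric mean = √(0.5000 × 0.7133) = 0.5972.
HTMT = 0.2242 / 0.5972 = 0.38.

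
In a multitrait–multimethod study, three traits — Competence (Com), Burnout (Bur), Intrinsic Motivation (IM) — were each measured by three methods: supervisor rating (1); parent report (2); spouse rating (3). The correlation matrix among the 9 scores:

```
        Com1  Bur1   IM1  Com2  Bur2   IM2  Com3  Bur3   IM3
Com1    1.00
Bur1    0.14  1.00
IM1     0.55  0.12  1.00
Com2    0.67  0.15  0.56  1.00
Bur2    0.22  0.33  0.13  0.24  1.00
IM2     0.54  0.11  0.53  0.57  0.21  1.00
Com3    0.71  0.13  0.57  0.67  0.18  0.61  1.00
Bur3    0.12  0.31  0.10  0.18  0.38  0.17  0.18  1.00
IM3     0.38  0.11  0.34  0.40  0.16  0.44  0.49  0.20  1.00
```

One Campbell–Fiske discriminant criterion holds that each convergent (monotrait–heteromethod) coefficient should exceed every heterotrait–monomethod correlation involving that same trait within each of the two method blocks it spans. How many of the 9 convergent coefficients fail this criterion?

3

Checking each validity diagonal entry against its comparison values:
Com (methods 1·2): 0.67 vs {0.14, 0.24, 0.55, 0.57} → pass.
Com (methods 1·3): 0.71 vs {0.14, 0.18, 0.55, 0.49} → pass.
Com (methods 2·3): 0.67 vs {0.24, 0.18, 0.57, 0.49} → pass.
Bur (methods 1·2): 0.33 vs {0.14, 0.24, 0.12, 0.21} → pass.
Bur (methods 1·3): 0.31 vs {0.14, 0.18, 0.12, 0.20} → pass.
Bur (methods 2·3): 0.38 vs {0.24, 0.18, 0.21, 0.20} → pass.
IM (methods 1·2): 0.53 vs {0.55, 0.57, 0.12, 0.21} → fail.
IM (methods 1·3): 0.34 vs {0.55, 0.49, 0.12, 0.20} → fail.
IM (methods 2·3): 0.44 vs {0.57, 0.49, 0.21, 0.20} → fail.
3 of 9 fail.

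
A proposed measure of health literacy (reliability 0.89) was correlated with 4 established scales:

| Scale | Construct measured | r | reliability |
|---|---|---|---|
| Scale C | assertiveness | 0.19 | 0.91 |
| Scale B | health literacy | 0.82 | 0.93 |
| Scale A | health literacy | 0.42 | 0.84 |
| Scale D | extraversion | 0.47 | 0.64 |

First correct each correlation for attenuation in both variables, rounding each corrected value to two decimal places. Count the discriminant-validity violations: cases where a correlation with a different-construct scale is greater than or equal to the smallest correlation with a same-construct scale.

Disattenuated r (r / √(r_scale · r_new)):
  Scale C (disc): 0.19 / √(0.91·0.89) = 0.21
  Scale B (conv): 0.82 / √(0.93·0.89) = 0.90
  Scale A (conv): 0.42 / √(0.84·0.89) = 0.49
  Scale D (disc): 0.47 / √(0.64·0.89) = 0.62
Smallest convergent = 0.49. Discriminant values: 0.21, 0.62; count ≥ 0.49 → 1.

1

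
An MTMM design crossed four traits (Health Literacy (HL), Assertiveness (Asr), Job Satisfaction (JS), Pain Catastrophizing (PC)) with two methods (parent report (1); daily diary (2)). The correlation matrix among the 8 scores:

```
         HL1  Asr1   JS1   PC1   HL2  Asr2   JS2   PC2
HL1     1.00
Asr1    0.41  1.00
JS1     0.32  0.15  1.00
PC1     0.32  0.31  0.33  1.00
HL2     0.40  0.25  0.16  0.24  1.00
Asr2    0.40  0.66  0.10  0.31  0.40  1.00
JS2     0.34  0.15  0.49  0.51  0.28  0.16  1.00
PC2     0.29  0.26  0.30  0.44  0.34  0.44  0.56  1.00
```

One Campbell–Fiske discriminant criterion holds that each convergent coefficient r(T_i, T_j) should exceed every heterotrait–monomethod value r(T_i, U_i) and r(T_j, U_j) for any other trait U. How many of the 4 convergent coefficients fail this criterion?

Each convergent coefficient versus the relevant comparison correlations:
HL (methods 1·2): 0.40 vs {0.41, 0.40, 0.32, 0.28, 0.32, 0.34} → fail.
Asr (methods 1·2): 0.66 vs {0.41, 0.40, 0.15, 0.16, 0.31, 0.44} → pass.
JS (methods 1·2): 0.49 vs {0.32, 0.28, 0.15, 0.16, 0.33, 0.56} → fail.
PC (methods 1·2): 0.44 vs {0.32, 0.34, 0.31, 0.44, 0.33, 0.56} → fail.
3 of 4 fail.

3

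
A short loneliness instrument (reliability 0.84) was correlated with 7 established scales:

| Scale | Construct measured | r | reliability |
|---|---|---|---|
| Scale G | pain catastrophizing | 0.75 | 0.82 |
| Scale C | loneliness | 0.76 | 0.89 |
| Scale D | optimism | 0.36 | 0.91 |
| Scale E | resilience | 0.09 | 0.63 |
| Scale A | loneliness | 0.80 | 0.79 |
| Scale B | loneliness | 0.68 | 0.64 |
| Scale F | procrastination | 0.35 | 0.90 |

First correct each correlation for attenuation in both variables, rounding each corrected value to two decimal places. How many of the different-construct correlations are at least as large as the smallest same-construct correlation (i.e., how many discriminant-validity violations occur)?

Disattenuated r (r / √(r_scale · r_new)):
  Scale G (disc): 0.75 / √(0.82·0.84) = 0.90
  Scale C (conv): 0.76 / √(0.89·0.84) = 0.88
  Scale D (disc): 0.36 / √(0.91·0.84) = 0.41
  Scale E (disc): 0.09 / √(0.63·0.84) = 0.12
  Scale A (conv): 0.80 / √(0.79·0.84) = 0.98
  Scale B (conv): 0.68 / √(0.64·0.84) = 0.93
  Scale F (disc): 0.35 / √(0.90·0.84) = 0.40
Smallest convergent = 0.88. Discriminant values: 0.90, 0.41, 0.12, 0.40; count ≥ 0.88 → 1.

1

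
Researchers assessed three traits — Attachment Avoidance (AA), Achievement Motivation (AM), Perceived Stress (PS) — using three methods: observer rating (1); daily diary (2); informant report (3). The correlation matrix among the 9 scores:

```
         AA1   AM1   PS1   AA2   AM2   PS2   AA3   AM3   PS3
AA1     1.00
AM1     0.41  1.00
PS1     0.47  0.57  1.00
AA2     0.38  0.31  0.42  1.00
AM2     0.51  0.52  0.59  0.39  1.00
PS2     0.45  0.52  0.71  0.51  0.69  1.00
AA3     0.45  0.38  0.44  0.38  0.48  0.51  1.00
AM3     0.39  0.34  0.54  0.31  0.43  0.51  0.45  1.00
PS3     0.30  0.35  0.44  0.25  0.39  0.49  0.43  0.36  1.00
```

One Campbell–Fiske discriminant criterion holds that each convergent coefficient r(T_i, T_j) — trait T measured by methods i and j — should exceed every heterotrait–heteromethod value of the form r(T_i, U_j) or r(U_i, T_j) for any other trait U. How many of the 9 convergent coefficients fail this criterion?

7

Convergent coefficients and their comparison sets:
AA (methods 1·2): 0.38 vs {0.51, 0.31, 0.45, 0.42} → fail.
AA (methods 1·3): 0.45 vs {0.39, 0.38, 0.30, 0.44} → pass.
AA (methods 2·3): 0.38 vs {0.31, 0.48, 0.25, 0.51} → fail.
AM (methods 1·2): 0.52 vs {0.31, 0.51, 0.52, 0.59} → fail.
AM (methods 1·3): 0.34 vs {0.38, 0.39, 0.35, 0.54} → fail.
AM (methods 2·3): 0.43 vs {0.48, 0.31, 0.39, 0.51} → fail.
PS (methods 1·2): 0.71 vs {0.42, 0.45, 0.59, 0.52} → pass.
PS (methods 1·3): 0.44 vs {0.44, 0.30, 0.54, 0.35} → fail.
PS (methods 2·3): 0.49 vs {0.51, 0.25, 0.51, 0.39} → fail.
7 of 9 fail.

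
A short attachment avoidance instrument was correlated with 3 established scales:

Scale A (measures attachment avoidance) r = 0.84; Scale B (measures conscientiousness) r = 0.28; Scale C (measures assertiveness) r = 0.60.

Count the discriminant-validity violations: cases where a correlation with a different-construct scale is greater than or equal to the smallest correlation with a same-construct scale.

Convergent (same construct = attachment avoidance): Scale A.
Smallest convergent = 0.84. Discriminant values: 0.28, 0.60; count ≥ 0.84 → 0.

0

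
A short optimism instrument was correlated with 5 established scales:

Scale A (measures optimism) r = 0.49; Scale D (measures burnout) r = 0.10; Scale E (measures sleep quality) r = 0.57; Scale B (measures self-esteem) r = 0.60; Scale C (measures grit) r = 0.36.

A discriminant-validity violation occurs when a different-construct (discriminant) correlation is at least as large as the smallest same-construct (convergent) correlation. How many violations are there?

Convergent (same construct = optimism): Scale A.
Smallest convergent = 0.49. Discriminant values: 0.10, 0.57, 0.60, 0.36; count ≥ 0.49 → 2.

2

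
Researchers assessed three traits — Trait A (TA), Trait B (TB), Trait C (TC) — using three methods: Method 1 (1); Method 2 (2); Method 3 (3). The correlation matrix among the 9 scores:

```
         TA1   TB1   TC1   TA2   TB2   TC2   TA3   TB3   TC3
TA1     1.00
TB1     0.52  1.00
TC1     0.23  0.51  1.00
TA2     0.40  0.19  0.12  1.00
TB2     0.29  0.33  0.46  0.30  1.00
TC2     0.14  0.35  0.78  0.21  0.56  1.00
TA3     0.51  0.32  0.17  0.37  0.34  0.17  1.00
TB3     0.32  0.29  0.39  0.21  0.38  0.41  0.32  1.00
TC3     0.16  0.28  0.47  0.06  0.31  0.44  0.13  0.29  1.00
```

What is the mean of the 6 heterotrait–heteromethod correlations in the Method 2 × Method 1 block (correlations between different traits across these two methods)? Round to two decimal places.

HTHM values (method 2 × method 1): 0.19, 0.12, 0.29, 0.46, 0.14, 0.35; mean = 1.55/6 = 0.26.

0.26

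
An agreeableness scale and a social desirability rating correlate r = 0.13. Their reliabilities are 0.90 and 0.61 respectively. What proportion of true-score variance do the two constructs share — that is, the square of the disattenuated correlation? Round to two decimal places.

Disattenuated r = 0.13 / √(0.90 × 0.61) = 0.13 / 0.7409 = 0.1755.
Shared true-score variance = 0.1755² = 0.0308 ≈ 0.03.

0.03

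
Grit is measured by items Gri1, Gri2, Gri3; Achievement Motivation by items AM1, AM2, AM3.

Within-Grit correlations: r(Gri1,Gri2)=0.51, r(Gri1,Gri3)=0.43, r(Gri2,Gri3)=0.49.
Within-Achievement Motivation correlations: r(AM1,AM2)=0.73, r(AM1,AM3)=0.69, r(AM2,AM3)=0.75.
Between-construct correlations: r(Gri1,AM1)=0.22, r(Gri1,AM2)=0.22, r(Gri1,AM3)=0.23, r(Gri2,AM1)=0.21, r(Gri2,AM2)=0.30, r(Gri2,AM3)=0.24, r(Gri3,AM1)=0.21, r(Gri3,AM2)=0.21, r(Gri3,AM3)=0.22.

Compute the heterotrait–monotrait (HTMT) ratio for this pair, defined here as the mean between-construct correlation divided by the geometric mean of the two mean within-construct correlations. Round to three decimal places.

0.390

Between-construct mean = 2.06/9 = 0.2289.
Mean within-Gri = 1.43/3 = 0.4767; mean within-AM = 2.17/3 = 0.7233.
Geometric mean = √(0.4767 × 0.7233) = 0.5872.
HTMT = 0.2289 / 0.5872 = 0.390.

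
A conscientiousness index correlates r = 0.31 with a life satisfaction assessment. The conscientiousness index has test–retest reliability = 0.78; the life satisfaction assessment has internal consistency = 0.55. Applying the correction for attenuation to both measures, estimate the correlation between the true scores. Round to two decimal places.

0.47

r_true = r_obs / √(r_xx · r_yy) = 0.31 / √(0.78 × 0.55) = 0.31 / √0.4290 = 0.31 / 0.6550 ≈ 0.47.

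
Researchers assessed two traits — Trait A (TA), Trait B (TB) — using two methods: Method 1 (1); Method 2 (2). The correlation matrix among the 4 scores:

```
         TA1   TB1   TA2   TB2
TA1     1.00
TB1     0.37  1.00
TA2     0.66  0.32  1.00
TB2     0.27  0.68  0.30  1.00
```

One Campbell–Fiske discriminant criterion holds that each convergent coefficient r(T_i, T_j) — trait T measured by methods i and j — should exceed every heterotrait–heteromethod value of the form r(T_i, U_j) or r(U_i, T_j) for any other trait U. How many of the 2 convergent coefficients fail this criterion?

0

Each convergent coefficient versus the relevant comparison correlations:
TA (methods 1·2): 0.66 vs {0.27, 0.32} → pass.
TB (methods 1·2): 0.68 vs {0.32, 0.27} → pass.
0 of 2 fail.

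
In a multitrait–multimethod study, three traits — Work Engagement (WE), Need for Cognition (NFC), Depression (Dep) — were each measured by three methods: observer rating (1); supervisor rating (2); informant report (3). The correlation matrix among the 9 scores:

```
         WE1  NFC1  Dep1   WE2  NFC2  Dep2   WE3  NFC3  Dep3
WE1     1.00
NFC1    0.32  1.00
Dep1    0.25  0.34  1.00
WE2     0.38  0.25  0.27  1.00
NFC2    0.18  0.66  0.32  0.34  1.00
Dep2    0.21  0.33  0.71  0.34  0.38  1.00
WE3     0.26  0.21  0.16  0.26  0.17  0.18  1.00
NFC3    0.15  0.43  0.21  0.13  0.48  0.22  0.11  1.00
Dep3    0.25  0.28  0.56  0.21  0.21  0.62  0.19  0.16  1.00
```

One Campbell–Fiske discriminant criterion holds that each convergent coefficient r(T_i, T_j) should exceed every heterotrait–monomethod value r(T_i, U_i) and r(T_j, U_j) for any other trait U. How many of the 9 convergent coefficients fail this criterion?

2

Checking each validity diagonal entry against its comparison values:
WE (methods 1·2): 0.38 vs {0.32, 0.34, 0.25, 0.34} → pass.
WE (methods 1·3): 0.26 vs {0.32, 0.11, 0.25, 0.19} → fail.
WE (methods 2·3): 0.26 vs {0.34, 0.11, 0.34, 0.19} → fail.
NFC (methods 1·2): 0.66 vs {0.32, 0.34, 0.34, 0.38} → pass.
NFC (methods 1·3): 0.43 vs {0.32, 0.11, 0.34, 0.16} → pass.
NFC (methods 2·3): 0.48 vs {0.34, 0.11, 0.38, 0.16} → pass.
Dep (methods 1·2): 0.71 vs {0.25, 0.34, 0.34, 0.38} → pass.
Dep (methods 1·3): 0.56 vs {0.25, 0.19, 0.34, 0.16} → pass.
Dep (methods 2·3): 0.62 vs {0.34, 0.19, 0.38, 0.16} → pass.
2 of 9 fail.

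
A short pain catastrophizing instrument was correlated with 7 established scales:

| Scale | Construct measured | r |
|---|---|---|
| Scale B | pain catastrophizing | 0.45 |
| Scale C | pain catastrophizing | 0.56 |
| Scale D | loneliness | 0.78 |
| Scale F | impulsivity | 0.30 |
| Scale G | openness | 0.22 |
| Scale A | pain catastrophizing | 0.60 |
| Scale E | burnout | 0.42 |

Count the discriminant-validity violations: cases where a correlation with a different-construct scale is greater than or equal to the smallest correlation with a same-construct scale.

Convergent (same construct = pain catastrophizing): Scale B, Scale C, Scale A.
Smallest convergent = 0.45. Discriminant values: 0.78, 0.30, 0.22, 0.42; count ≥ 0.45 → 1.

1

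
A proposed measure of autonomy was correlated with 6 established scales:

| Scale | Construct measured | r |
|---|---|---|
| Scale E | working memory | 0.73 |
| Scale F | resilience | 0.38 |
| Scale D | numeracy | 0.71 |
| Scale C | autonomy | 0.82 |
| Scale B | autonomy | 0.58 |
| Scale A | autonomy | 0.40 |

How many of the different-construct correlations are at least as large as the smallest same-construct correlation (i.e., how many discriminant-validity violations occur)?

2

Convergent (same construct = autonomy): Scale C, Scale B, Scale A.
Smallest convergent = 0.40. Discriminant values: 0.73, 0.38, 0.71; count ≥ 0.40 → 2.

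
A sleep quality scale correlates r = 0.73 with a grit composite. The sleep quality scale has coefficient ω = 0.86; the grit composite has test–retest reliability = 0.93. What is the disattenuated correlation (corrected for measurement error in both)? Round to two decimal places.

0.82

r_true = r_obs / √(r_xx · r_yy) = 0.73 / √(0.86 × 0.93) = 0.73 / √0.7998 = 0.73 / 0.8943 ≈ 0.82.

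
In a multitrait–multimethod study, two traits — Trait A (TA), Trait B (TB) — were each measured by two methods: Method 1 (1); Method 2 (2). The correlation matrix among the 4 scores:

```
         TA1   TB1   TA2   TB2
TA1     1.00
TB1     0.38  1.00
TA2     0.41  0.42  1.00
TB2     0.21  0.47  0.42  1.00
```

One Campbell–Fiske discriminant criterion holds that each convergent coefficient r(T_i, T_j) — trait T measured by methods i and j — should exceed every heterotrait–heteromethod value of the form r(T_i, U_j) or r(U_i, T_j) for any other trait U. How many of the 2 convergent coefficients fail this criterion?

1

Checking each validity diagonal entry against its comparison values:
TA (methods 1·2): 0.41 vs {0.21, 0.42} → fail.
TB (methods 1·2): 0.47 vs {0.42, 0.21} → pass.
1 of 2 fail.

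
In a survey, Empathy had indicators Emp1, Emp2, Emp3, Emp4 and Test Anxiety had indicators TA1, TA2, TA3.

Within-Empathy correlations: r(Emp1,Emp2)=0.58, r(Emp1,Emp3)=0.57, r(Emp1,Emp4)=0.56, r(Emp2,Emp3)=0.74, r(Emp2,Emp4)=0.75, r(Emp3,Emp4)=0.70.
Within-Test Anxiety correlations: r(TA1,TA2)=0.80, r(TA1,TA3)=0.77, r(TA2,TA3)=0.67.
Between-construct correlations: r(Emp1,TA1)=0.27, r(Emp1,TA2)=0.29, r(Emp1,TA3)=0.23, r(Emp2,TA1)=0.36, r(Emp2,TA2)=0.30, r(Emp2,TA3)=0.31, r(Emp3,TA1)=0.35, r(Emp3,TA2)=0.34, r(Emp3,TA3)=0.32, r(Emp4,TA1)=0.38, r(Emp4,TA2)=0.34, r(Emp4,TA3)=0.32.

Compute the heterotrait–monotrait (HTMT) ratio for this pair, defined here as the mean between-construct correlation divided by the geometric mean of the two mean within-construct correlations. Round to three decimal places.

Mean between = 3.81/12 = 0.3175.
Mean within-Emp = 3.90/6 = 0.6500; mean within-TA = 2.24/3 = 0.7467.
Geometric mean = √(0.6500 × 0.7467) = 0.6967.
HTMT = 0.3175 / 0.6967 = 0.456.

0.456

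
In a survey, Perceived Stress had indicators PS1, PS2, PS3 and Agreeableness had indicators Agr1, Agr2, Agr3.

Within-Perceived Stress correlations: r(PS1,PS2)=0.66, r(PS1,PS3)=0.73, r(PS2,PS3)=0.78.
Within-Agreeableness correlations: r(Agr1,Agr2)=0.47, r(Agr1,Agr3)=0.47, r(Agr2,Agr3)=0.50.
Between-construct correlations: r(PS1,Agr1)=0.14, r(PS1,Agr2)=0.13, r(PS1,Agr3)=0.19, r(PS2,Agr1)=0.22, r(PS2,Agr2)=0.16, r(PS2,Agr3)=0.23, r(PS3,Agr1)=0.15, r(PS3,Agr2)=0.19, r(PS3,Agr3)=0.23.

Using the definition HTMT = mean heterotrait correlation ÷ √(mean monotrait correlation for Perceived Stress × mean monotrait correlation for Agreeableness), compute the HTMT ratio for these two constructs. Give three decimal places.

Mean heterotrait r = 1.64/9 = 0.1822.
Mean within-PS = 2.17/3 = 0.7233; mean within-Agr = 1.44/3 = 0.4800.
Geometric mean = √(0.7233 × 0.4800) = 0.5892.
HTMT = 0.1822 / 0.5892 = 0.309.

0.309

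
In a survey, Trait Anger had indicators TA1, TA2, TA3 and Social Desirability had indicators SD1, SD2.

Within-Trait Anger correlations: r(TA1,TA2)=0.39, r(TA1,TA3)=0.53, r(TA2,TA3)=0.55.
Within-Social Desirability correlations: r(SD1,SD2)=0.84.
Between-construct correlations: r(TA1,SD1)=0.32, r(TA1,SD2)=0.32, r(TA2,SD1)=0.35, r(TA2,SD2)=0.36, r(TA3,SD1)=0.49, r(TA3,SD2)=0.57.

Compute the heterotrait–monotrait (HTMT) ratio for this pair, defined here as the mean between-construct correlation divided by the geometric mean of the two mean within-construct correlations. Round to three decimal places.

0.626

Between-construct mean = 2.41/6 = 0.4017.
Mean within-TA = 1.47/3 = 0.4900; mean within-SD = 0.84/1 = 0.8400.
Geometric mean = √(0.4900 × 0.8400) = 0.6416.
HTMT = 0.4017 / 0.6416 = 0.626.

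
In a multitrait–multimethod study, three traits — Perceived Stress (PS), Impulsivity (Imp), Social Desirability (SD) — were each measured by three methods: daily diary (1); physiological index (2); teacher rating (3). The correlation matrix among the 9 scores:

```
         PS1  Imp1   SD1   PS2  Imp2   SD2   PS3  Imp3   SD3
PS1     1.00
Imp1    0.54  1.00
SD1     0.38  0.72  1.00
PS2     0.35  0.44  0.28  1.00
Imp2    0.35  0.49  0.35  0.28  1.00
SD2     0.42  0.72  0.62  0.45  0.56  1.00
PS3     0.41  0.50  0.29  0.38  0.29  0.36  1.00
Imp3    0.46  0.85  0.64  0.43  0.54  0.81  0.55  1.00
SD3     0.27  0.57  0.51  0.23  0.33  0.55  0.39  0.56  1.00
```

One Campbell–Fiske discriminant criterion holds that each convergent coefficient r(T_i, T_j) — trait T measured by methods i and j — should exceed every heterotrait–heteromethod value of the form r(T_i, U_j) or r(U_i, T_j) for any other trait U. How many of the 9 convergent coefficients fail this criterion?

Each convergent coefficient versus the relevant comparison correlations:
PS (methods 1·2): 0.35 vs {0.35, 0.44, 0.42, 0.28} → fail.
PS (methods 1·3): 0.41 vs {0.46, 0.50, 0.27, 0.29} → fail.
PS (methods 2·3): 0.38 vs {0.43, 0.29, 0.23, 0.36} → fail.
Imp (methods 1·2): 0.49 vs {0.44, 0.35, 0.72, 0.35} → fail.
Imp (methods 1·3): 0.85 vs {0.50, 0.46, 0.57, 0.64} → pass.
Imp (methods 2·3): 0.54 vs {0.29, 0.43, 0.33, 0.81} → fail.
SD (methods 1·2): 0.62 vs {0.28, 0.42, 0.35, 0.72} → fail.
SD (methods 1·3): 0.51 vs {0.29, 0.27, 0.64, 0.57} → fail.
SD (methods 2·3): 0.55 vs {0.36, 0.23, 0.81, 0.33} → fail.
8 of 9 fail.

8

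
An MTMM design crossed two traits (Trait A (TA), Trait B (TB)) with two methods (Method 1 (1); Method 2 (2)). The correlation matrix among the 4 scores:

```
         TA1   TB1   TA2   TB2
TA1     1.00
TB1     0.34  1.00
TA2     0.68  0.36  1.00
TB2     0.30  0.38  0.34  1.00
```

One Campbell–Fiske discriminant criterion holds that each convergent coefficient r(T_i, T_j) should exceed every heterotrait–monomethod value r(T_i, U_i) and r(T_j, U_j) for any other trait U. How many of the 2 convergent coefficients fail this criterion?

0

Each convergent coefficient versus the relevant comparison correlations:
TA (methods 1·2): 0.68 vs {0.34, 0.34} → pass.
TB (methods 1·2): 0.38 vs {0.34, 0.34} → pass.
0 of 2 fail.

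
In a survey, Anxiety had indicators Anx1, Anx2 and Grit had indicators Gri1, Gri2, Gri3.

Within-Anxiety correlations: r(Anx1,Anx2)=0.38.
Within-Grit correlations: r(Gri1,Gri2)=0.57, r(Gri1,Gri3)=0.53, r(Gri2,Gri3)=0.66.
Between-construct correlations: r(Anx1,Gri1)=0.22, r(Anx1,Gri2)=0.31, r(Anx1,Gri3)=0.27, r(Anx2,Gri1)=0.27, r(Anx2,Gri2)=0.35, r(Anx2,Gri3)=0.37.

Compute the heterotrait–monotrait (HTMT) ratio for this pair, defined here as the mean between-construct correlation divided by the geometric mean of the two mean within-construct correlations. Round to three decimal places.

Mean between = 1.79/6 = 0.2983.
Mean within-Anx = 0.38/1 = 0.3800; mean within-Gri = 1.76/3 = 0.5867.
Geometric mean = √(0.3800 × 0.5867) = 0.4722.
HTMT = 0.2983 / 0.4722 = 0.632.

0.632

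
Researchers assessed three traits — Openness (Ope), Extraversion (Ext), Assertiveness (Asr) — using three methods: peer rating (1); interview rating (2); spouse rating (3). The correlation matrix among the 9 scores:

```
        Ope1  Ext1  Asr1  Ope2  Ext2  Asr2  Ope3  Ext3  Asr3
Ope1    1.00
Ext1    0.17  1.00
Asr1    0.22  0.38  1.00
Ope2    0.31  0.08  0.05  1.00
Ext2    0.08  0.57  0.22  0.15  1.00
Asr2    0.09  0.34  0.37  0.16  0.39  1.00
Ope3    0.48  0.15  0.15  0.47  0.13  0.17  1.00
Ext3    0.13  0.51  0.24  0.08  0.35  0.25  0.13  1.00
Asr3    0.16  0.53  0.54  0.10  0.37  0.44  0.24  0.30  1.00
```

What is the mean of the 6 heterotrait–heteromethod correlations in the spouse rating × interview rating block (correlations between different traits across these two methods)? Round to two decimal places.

HTHM values (method 3 × method 2): 0.13, 0.17, 0.08, 0.25, 0.10, 0.37; mean = 1.10/6 = 0.18.

0.18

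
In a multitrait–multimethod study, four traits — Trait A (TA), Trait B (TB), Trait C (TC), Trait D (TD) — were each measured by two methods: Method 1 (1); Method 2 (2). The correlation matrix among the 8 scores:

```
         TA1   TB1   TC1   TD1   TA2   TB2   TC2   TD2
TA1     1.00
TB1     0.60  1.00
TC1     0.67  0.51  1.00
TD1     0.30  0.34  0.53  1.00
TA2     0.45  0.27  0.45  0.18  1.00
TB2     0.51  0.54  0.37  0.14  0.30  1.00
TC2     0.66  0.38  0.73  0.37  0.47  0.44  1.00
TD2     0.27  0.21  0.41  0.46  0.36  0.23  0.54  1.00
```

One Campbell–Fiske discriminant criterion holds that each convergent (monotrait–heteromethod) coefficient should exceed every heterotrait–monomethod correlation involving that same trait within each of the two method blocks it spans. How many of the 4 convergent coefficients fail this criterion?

Each convergent coefficient versus the relevant comparison correlations:
TA (methods 1·2): 0.45 vs {0.60, 0.30, 0.67, 0.47, 0.30, 0.36} → fail.
TB (methods 1·2): 0.54 vs {0.60, 0.30, 0.51, 0.44, 0.34, 0.23} → fail.
TC (methods 1·2): 0.73 vs {0.67, 0.47, 0.51, 0.44, 0.53, 0.54} → pass.
TD (methods 1·2): 0.46 vs {0.30, 0.36, 0.34, 0.23, 0.53, 0.54} → fail.
3 of 4 fail.

3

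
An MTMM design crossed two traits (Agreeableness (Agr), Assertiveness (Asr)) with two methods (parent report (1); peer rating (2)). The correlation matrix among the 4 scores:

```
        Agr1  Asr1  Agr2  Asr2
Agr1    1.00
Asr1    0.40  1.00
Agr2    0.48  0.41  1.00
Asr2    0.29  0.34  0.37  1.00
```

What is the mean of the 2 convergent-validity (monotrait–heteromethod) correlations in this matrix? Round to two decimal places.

Convergent values: 0.48, 0.34; mean = 0.82/2 = 0.41.

0.41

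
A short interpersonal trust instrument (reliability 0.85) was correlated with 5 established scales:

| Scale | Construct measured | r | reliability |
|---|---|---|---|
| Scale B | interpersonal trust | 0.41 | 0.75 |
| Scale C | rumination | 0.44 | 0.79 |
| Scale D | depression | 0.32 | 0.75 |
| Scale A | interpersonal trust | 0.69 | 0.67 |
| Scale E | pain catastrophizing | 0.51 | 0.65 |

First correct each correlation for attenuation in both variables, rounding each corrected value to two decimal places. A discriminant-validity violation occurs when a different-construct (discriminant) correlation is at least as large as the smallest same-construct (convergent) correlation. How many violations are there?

2

Disattenuated r (r / √(r_scale · r_new)):
  Scale B (conv): 0.41 / √(0.75·0.85) = 0.51
  Scale C (disc): 0.44 / √(0.79·0.85) = 0.54
  Scale D (disc): 0.32 / √(0.75·0.85) = 0.40
  Scale A (conv): 0.69 / √(0.67·0.85) = 0.91
  Scale E (disc): 0.51 / √(0.65·0.85) = 0.69
Smallest convergent = 0.51. Discriminant values: 0.54, 0.40, 0.69; count ≥ 0.51 → 2.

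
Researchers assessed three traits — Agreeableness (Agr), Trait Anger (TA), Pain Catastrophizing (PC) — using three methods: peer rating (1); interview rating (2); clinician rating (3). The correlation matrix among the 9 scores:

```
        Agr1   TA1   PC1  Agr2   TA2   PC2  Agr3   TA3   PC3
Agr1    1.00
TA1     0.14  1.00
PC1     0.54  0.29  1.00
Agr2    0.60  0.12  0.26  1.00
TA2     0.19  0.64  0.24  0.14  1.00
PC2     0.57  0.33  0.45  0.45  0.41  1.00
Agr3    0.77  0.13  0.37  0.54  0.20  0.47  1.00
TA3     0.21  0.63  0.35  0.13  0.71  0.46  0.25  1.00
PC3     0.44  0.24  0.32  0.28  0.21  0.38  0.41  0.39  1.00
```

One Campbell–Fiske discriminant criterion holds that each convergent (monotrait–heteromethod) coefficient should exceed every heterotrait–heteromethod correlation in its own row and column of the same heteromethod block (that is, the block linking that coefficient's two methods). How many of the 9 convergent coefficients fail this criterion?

Checking each validity diagonal entry against its comparison values:
Agr (methods 1·2): 0.60 vs {0.19, 0.12, 0.57, 0.26} → pass.
Agr (methods 1·3): 0.77 vs {0.21, 0.13, 0.44, 0.37} → pass.
Agr (methods 2·3): 0.54 vs {0.13, 0.20, 0.28, 0.47} → pass.
TA (methods 1·2): 0.64 vs {0.12, 0.19, 0.33, 0.24} → pass.
TA (methods 1·3): 0.63 vs {0.13, 0.21, 0.24, 0.35} → pass.
TA (methods 2·3): 0.71 vs {0.20, 0.13, 0.21, 0.46} → pass.
PC (methods 1·2): 0.45 vs {0.26, 0.57, 0.24, 0.33} → fail.
PC (methods 1·3): 0.32 vs {0.37, 0.44, 0.35, 0.24} → fail.
PC (methods 2·3): 0.38 vs {0.47, 0.28, 0.46, 0.21} → fail.
3 of 9 fail.

3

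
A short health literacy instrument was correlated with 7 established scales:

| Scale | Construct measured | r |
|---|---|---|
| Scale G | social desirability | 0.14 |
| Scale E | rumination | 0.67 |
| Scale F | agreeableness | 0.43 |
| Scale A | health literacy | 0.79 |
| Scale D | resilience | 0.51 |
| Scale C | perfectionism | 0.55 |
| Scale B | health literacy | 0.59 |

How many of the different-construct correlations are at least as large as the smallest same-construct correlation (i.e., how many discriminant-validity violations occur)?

1

Convergent (same construct = health literacy): Scale A, Scale B.
Smallest convergent = 0.59. Discriminant values: 0.14, 0.67, 0.43, 0.51, 0.55; count ≥ 0.59 → 1.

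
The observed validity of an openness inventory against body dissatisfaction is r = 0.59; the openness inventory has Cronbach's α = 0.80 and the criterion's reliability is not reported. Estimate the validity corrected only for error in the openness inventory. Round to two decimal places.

0.66

Single correction: r_c = r_obs / √r_xx = 0.59 / √0.80 = 0.59 / 0.8944 ≈ 0.66.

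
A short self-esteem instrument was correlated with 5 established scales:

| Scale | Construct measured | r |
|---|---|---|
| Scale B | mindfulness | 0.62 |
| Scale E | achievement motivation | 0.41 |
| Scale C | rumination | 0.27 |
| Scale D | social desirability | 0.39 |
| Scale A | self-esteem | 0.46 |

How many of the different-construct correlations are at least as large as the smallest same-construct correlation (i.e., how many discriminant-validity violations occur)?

Convergent (same construct = self-esteem): Scale A.
Smallest convergent = 0.46. Discriminant values: 0.62, 0.41, 0.27, 0.39; count ≥ 0.46 → 1.

1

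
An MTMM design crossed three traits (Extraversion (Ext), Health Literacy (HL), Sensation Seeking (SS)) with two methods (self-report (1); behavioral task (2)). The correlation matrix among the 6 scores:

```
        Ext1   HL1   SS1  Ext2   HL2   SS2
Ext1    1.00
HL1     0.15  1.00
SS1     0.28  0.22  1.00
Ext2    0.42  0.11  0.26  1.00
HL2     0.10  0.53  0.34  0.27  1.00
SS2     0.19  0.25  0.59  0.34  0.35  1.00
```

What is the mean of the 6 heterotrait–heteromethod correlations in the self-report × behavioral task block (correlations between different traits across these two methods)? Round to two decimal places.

0.21

HTHM values (method 1 × method 2): 0.10, 0.19, 0.11, 0.25, 0.26, 0.34; mean = 1.25/6 = 0.21.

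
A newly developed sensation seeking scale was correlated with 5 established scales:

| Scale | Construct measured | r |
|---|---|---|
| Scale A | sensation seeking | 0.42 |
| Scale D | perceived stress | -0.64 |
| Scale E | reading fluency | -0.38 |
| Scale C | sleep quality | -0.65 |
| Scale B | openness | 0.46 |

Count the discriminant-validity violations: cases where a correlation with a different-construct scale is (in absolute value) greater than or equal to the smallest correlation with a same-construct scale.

3

Convergent (same construct = sensation seeking): Scale A.
Smallest convergent = 0.42. Discriminant |r|: 0.64, 0.38, 0.65, 0.46; count ≥ 0.42 → 3.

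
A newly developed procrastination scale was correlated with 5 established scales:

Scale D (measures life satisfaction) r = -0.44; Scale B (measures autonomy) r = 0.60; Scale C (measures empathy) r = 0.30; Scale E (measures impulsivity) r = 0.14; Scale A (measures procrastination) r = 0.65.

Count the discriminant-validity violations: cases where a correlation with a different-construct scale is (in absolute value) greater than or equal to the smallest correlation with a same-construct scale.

Convergent (same construct = procrastination): Scale A.
Smallest convergent = 0.65. Discriminant |r|: 0.44, 0.60, 0.30, 0.14; count ≥ 0.65 → 0.

0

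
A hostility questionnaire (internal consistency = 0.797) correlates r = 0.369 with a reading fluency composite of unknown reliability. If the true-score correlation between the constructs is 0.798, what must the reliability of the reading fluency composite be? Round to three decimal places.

0.268

r_true = r_obs / √(r_xx · r_yy) ⇒ 0.798 = 0.369 / √(0.797 · r_yy).
√(0.797 · r_yy) = 0.369 / 0.798 = 0.4624; 0.797 · r_yy = 0.2138; r_yy = 0.2138 / 0.797 ≈ 0.268.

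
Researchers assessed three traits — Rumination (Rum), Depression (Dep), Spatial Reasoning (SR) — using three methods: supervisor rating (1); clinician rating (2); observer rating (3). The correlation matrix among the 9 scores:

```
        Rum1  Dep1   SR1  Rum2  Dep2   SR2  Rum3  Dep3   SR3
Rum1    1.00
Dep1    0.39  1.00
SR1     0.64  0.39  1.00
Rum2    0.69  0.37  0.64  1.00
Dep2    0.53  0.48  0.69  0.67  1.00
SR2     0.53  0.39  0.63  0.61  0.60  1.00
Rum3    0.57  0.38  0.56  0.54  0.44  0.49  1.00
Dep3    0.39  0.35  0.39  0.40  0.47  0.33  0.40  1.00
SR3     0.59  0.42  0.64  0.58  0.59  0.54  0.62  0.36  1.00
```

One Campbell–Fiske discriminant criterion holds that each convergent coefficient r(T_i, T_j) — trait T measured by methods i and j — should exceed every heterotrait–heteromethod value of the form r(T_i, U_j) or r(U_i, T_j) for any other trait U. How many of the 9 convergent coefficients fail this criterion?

Checking each validity diagonal entry against its comparison values:
Rum (methods 1·2): 0.69 vs {0.53, 0.37, 0.53, 0.64} → pass.
Rum (methods 1·3): 0.57 vs {0.39, 0.38, 0.59, 0.56} → fail.
Rum (methods 2·3): 0.54 vs {0.40, 0.44, 0.58, 0.49} → fail.
Dep (methods 1·2): 0.48 vs {0.37, 0.53, 0.39, 0.69} → fail.
Dep (methods 1·3): 0.35 vs {0.38, 0.39, 0.42, 0.39} → fail.
Dep (methods 2·3): 0.47 vs {0.44, 0.40, 0.59, 0.33} → fail.
SR (methods 1·2): 0.63 vs {0.64, 0.53, 0.69, 0.39} → fail.
SR (methods 1·3): 0.64 vs {0.56, 0.59, 0.39, 0.42} → pass.
SR (methods 2·3): 0.54 vs {0.49, 0.58, 0.33, 0.59} → fail.
7 of 9 fail.

7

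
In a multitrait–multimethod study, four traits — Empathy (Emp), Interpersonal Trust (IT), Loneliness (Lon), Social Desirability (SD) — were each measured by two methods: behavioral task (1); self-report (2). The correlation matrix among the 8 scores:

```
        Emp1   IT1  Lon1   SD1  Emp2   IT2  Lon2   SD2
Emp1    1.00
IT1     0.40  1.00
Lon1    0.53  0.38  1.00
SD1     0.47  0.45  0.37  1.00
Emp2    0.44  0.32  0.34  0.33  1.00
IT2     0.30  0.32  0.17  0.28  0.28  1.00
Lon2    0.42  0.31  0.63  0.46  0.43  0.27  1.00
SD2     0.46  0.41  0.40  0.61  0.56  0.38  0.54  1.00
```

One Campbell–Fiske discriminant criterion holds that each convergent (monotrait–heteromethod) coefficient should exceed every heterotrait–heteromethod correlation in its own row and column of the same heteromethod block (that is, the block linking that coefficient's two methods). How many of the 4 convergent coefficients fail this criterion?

2

Convergent coefficients and their comparison sets:
Emp (methods 1·2): 0.44 vs {0.30, 0.32, 0.42, 0.34, 0.46, 0.33} → fail.
IT (methods 1·2): 0.32 vs {0.32, 0.30, 0.31, 0.17, 0.41, 0.28} → fail.
Lon (methods 1·2): 0.63 vs {0.34, 0.42, 0.17, 0.31, 0.40, 0.46} → pass.
SD (methods 1·2): 0.61 vs {0.33, 0.46, 0.28, 0.41, 0.46, 0.40} → pass.
2 of 4 fail.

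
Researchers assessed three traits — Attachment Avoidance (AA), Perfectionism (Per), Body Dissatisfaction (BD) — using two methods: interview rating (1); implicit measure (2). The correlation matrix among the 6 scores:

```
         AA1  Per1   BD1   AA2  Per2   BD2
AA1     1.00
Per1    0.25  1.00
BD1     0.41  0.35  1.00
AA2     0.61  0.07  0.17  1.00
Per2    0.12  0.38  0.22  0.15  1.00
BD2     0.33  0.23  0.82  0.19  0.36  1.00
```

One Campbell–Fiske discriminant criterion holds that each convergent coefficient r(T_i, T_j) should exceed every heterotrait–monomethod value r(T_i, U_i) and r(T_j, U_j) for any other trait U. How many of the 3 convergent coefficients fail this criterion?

Each convergent coefficient versus the relevant comparison correlations:
AA (methods 1·2): 0.61 vs {0.25, 0.15, 0.41, 0.19} → pass.
Per (methods 1·2): 0.38 vs {0.25, 0.15, 0.35, 0.36} → pass.
BD (methods 1·2): 0.82 vs {0.41, 0.19, 0.35, 0.36} → pass.
0 of 3 fail.

0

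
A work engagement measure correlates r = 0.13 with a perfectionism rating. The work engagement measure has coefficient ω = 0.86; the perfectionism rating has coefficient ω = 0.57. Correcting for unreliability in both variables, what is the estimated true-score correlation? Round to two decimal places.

r_true = r_obs / √(r_xx · r_yy) = 0.13 / √(0.86 × 0.57) = 0.13 / √0.4902 = 0.13 / 0.7001 ≈ 0.19.

0.19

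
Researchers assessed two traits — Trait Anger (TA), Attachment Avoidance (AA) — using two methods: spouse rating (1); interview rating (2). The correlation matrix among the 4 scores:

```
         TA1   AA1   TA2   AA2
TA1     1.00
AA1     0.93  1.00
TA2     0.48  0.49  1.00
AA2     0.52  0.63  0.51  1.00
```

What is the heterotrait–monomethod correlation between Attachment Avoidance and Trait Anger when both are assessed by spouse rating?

Different traits, same method: r(AA1, TA1) = 0.93.

0.93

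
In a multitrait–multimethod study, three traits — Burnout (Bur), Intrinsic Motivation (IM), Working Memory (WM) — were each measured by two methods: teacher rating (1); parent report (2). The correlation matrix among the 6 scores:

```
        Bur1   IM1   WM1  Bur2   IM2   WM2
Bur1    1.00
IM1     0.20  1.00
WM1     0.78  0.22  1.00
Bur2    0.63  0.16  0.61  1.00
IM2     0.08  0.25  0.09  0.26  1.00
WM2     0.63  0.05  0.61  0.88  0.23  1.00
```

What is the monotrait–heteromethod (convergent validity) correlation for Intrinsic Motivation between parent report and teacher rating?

0.25

Same trait (IM), different methods: r(IM2, IM1) = 0.25.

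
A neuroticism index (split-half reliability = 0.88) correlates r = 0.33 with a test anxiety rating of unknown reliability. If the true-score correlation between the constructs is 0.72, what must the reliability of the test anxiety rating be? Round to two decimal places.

r_true = r_obs / √(r_xx · r_yy) ⇒ 0.72 = 0.33 / √(0.88 · r_yy).
√(0.88 · r_yy) = 0.33 / 0.72 = 0.4583; 0.88 · r_yy = 0.2100; r_yy = 0.2100 / 0.88 ≈ 0.24.

0.24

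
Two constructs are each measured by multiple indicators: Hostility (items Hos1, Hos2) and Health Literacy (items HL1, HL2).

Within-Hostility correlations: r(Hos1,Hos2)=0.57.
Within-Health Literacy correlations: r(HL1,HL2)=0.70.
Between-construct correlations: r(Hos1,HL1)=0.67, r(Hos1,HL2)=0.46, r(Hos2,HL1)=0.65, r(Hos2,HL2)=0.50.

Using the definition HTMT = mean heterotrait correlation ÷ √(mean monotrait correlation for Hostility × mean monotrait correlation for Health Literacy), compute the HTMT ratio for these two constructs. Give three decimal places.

0.902

Between-construct mean = 2.28/4 = 0.5700.
Mean within-Hos = 0.57/1 = 0.5700; mean within-HL = 0.70/1 = 0.7000.
Geometric mean = √(0.5700 × 0.7000) = 0.6317.
HTMT = 0.5700 / 0.6317 = 0.902.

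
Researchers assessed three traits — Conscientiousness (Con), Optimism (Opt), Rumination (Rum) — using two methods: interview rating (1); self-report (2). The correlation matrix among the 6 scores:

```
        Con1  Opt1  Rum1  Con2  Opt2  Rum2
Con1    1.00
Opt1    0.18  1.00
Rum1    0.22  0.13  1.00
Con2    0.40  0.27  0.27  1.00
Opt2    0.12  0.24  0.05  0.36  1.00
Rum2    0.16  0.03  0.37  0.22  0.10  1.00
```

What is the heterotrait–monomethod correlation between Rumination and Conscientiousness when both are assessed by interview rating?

Different traits, same method: r(Rum1, Con1) = 0.22.

0.22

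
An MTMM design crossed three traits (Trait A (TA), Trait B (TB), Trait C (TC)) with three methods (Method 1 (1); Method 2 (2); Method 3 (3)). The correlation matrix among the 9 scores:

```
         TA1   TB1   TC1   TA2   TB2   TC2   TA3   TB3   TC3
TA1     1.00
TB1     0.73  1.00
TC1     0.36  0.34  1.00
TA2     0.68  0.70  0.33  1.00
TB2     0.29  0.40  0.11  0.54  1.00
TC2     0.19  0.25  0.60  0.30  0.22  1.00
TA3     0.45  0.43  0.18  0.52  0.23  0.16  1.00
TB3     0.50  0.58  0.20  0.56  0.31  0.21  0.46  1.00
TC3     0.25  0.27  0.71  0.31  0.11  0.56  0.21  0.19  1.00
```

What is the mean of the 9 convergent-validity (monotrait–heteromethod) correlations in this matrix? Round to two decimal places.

0.53

Convergent values: 0.68, 0.45, 0.52, 0.40, 0.58, 0.31, 0.60, 0.71, 0.56; mean = 4.81/9 = 0.53.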